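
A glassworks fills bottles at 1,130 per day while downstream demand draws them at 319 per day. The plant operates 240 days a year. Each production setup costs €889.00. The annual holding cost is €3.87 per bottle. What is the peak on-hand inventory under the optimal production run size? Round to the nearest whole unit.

Annual demand D = 319 × 240 = 76,560.
Production build-up factor (1 − d/p) = 1 − 319/1,130 = 0.7177.
Q* = √(2DS / (H(1 − d/p))) = √(2 × 76,560 × 889 / (3.87 × 0.7177)).
= √(136,123,680 / 2.7775) ≈ 7000.679.
Maximum inventory = Q*(1 − d/p) = 7000.679 × 0.7177 ≈ 5024.381.

I_max ≈ 5,024 bottles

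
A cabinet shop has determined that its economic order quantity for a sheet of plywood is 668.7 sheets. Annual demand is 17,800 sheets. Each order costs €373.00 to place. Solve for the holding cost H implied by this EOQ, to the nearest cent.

H ≈ €29.70

Squaring Q* = √(2DS/H) gives Q*² = 2DS/H.
From Q* = √(2DS/H): H = 2DS / Q*² = 2 × 17,800 × 373 / 668.7² = 29.6959.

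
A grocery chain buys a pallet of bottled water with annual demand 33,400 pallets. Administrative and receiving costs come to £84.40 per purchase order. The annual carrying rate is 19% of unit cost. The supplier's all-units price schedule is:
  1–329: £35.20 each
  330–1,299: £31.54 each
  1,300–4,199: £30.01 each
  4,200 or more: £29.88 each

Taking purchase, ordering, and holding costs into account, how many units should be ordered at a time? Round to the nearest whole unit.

Holding cost per unit per year at price C is H = 0.19·C.
For each price level, check whether its EOQ is feasible; otherwise the best quantity at that price is the breakpoint.
Tier 1 (£35.20): EOQ = 918.1 exceeds tier's upper bound 329, so this tier is dominated.
EOQ at £31.54 = 970.0 (feasible in tier 2): TC = 33,400×£31.54 + (33,400/970.0)×84.4 + (970.0/2)×0.19×£31.54 = £1,059,248.56.
EOQ at £30.01 = 994.4 < 1300, so use break Q=1300: TC = 33,400×£30.01 + (33,400/1300.0)×84.4 + (1300.0/2)×0.19×£30.01 = £1,008,208.67.
EOQ at £29.88 = 996.5 < 4200, so use break Q=4200: TC = 33,400×£29.88 + (33,400/4200.0)×84.4 + (4200.0/2)×0.19×£29.88 = £1,010,585.30.
Lowest total cost is £1,008,208.67 at Q = 1300.0.

Q* ≈ 1,300 pallets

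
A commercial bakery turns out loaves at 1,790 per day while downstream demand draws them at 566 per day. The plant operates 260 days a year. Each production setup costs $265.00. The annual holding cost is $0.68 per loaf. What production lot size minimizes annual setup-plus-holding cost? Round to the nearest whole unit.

Annual demand D = 566 × 260 = 147,160.
Production build-up factor (1 − d/p) = 1 − 566/1,790 = 0.6838.
Q* = √(2DS / (H(1 − d/p))) = √(2 × 147,160 × 265 / (0.68 × 0.6838)).
= √(77,994,800 / 0.465) ≈ 12951.324.

Q* ≈ 12,951 loaves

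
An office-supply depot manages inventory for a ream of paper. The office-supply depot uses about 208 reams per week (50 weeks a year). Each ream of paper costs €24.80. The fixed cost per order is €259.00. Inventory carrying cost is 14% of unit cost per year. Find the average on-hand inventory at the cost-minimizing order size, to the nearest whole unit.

Annual demand D = 208 × 50 = 10,400.
Holding cost H = 0.14 × €24.80 = €3.4720 per unit per year.
Q* = √(2DS/H) = √(2 × 10,400 × 259 / 3.472) ≈ 1245.64.
Average inventory = Q*/2 ≈ 1245.64 / 2 = 622.819.

Average inventory ≈ 623 reams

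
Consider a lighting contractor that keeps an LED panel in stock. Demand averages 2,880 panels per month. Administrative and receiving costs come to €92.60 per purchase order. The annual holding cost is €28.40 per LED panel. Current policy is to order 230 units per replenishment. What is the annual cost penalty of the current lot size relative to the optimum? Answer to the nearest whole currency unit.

Extra cost ≈ €3,698 per year

Annual demand D = 2,880 × 12 = 34,560.
EOQ = √(2DS/H) = √(2 × 34,560 × 92.6 / 28.4) ≈ 474.73.
Cost at Q* = (D/Q*)S + (Q*/2)H = √(2DSH) ≈ €13,482.38.
Cost at Q = 230: (34,560/230)×92.6 + (230/2)×28.4 = €13,914.16 + €3,266.00 = €17,180.16.
Excess = €17,180.16 − €13,482.38 = €3,697.78.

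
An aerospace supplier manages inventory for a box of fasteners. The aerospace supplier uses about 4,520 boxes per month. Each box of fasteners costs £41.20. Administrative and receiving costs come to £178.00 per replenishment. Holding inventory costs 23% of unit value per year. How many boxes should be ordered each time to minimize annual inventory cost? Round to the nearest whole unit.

Q* ≈ 1,427 boxes

Annual demand D = 4,520 × 12 = 54,240.
Holding cost H = 0.23 × £41.20 = £9.4760 per unit per year.
EOQ = √(2DS / H) = √(2 × 54,240 × 178 / 9.476).
= √(19,309,440 / 9.476) = √2,037,720.5572 ≈ 1427.487.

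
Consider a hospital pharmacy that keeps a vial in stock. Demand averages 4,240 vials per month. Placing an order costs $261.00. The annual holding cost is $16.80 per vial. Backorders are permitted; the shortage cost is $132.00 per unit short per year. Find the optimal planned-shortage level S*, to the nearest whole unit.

Annual demand D = 4,240 × 12 = 50,880.
With planned backorders, Q* = √(2DS/H) · √((H+B)/B).
√(2DS/H) = √(2 × 50,880 × 261 / 16.8) = 1257.344.
√((H+B)/B) = √((16.8+132)/132) = 1.0617.
Q* ≈ 1334.961.
S* = Q* · H/(H+B) = 1334.961 × 16.8/148.8 ≈ 150.721.

S* ≈ 151 vials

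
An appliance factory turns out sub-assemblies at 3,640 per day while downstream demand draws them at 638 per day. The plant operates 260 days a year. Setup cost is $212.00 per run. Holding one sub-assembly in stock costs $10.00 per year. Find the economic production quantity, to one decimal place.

Annual demand D = 638 × 260 = 165,880.
Production build-up factor (1 − d/p) = 1 − 638/3,640 = 0.8247.
Q* = √(2DS / (H(1 − d/p))) = √(2 × 165,880 × 212 / (10 × 0.8247)).
= √(70,333,120 / 8.2473) ≈ 2920.285.

Q* ≈ 2,920.3 sub-assemblies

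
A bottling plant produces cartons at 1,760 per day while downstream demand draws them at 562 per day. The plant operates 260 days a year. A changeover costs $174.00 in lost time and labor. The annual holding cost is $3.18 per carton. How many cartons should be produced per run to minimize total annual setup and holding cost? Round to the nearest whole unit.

Annual demand D = 562 × 260 = 146,120.
Production build-up factor (1 − d/p) = 1 − 562/1,760 = 0.6807.
Q* = √(2DS / (H(1 − d/p))) = √(2 × 146,120 × 174 / (3.18 × 0.6807)).
= √(50,849,760 / 2.1646) ≈ 4846.842.

Q* ≈ 4,847 cartons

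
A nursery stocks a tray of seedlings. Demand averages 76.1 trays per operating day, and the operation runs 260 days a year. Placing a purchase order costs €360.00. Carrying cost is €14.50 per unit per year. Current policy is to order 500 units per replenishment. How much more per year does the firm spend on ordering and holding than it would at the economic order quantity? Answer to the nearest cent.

Annual demand D = 76.1 × 260 = 19,786.
EOQ = √(2DS/H) = √(2 × 19,786 × 360 / 14.5) ≈ 991.20.
Cost at Q* = (D/Q*)S + (Q*/2)H = √(2DSH) ≈ €14,372.40.
Cost at Q = 500: (19,786/500)×360 + (500/2)×14.5 = €14,245.92 + €3,625.00 = €17,870.92.
Excess = €17,870.92 − €14,372.40 = €3,498.52.

Extra cost ≈ €3,498.52 per year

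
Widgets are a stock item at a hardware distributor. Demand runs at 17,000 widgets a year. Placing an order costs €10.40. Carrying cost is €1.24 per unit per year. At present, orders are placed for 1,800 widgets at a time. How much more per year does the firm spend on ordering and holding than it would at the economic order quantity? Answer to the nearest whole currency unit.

Extra cost ≈ €552 per year

EOQ = √(2DS/H) = √(2 × 17,000 × 10.4 / 1.24) ≈ 534.00.
Cost at Q* = (D/Q*)S + (Q*/2)H = √(2DSH) ≈ €662.17.
Cost at Q = 1,800: (17,000/1,800)×10.4 + (1,800/2)×1.24 = €98.22 + €1,116.00 = €1,214.22.
Excess = €1,214.22 − €662.17 = €552.06.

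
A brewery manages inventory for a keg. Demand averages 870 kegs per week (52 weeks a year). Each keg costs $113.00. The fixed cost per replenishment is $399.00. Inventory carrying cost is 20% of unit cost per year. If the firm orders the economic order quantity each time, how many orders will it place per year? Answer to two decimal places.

Annual demand D = 870 × 52 = 45,240.
Holding cost H = 0.20 × $113.00 = $22.6000 per unit per year.
The optimal lot size = √(2DS/H) = √(2 × 45,240 × 399 / 22.6) ≈ 1263.89.
Orders per year = D / Q* = 45,240 / 1263.89 ≈ 35.794.

N ≈ 35.79 orders per year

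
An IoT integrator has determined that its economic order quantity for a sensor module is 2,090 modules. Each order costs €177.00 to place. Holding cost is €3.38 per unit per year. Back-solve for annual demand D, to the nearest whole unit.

D ≈ 41,707 modules per year

Squaring Q* = √(2DS/H) gives Q*² = 2DS/H.
From Q* = √(2DS/H): D = Q*²H / (2S) = 2,090² × 3.38 / (2 × 177) = 41706.718.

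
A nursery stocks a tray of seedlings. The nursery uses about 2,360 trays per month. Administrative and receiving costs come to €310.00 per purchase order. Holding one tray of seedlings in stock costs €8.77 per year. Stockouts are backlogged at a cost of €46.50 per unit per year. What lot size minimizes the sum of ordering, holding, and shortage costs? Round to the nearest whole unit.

Annual demand D = 2,360 × 12 = 28,320.
With planned backorders, Q* = √(2DS/H) · √((H+B)/B).
√(2DS/H) = √(2 × 28,320 × 310 / 8.77) = 1414.955.
√((H+B)/B) = √((8.77+46.5)/46.5) = 1.0902.
Q* ≈ 1542.627.

Q* ≈ 1,543 trays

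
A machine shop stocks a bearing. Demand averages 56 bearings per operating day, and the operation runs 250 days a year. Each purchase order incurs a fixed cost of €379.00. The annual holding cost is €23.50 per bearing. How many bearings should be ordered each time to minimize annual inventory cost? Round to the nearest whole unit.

Annual demand D = 56 × 250 = 14,000.
EOQ = √(2DS / H) = √(2 × 14,000 × 379 / 23.5).
= √(10,612,000 / 23.5) = √451,574.4681 ≈ 671.993.

Q* ≈ 672 bearings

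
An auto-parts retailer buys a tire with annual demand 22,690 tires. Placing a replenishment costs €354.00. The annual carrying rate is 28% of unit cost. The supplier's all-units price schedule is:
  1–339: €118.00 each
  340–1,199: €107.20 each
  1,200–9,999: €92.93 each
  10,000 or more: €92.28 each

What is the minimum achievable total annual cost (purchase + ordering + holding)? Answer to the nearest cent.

TC* ≈ €2,130,887.49

Holding cost per unit per year at price C is H = 0.28·C.
Candidates are each tier's EOQ (if it falls in that tier) and each price-break quantity.
Tier 1 (€118.00): EOQ = 697.3 exceeds tier's upper bound 339, so this tier is dominated.
EOQ at €107.20 = 731.6 (feasible in tier 2): TC = 22,690×€107.20 + (22,690/731.6)×354 + (731.6/2)×0.28×€107.20 = €2,454,326.89.
EOQ at €92.93 = 785.7 < 1200, so use break Q=1200: TC = 22,690×€92.93 + (22,690/1200.0)×354 + (1200.0/2)×0.28×€92.93 = €2,130,887.49.
EOQ at €92.28 = 788.5 < 10000, so use break Q=10000: TC = 22,690×€92.28 + (22,690/10000.0)×354 + (10000.0/2)×0.28×€92.28 = €2,223,828.43.
Lowest total cost among the candidates is at Q = 1200.0.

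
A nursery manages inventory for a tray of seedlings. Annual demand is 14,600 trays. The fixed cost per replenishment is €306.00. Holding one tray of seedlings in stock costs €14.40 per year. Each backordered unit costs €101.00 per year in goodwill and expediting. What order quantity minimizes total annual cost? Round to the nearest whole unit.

Q* ≈ 842 trays

With planned backorders, Q* = √(2DS/H) · √((H+B)/B).
√(2DS/H) = √(2 × 14,600 × 306 / 14.4) = 787.718.
√((H+B)/B) = √((14.4+101)/101) = 1.0689.
Q* ≈ 842.002.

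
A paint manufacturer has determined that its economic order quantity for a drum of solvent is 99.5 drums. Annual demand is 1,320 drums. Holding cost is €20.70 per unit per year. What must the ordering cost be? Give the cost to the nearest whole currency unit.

Invert the EOQ relation Q*² = 2DS/H.
From Q* = √(2DS/H): S = Q*²H / (2D) = 99.5² × 20.7 / (2 × 1,320) = 77.6270.

S ≈ €78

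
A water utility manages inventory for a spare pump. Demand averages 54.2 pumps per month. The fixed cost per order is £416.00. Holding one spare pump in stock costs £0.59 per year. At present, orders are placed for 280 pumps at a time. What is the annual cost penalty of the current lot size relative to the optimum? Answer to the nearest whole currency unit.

Annual demand D = 54.2 × 12 = 650.4.
EOQ = √(2DS/H) = √(2 × 650.4 × 416 / 0.59) ≈ 957.69.
Cost at Q* = (D/Q*)S + (Q*/2)H = √(2DSH) ≈ £565.04.
Cost at Q = 280: (650.4/280)×416 + (280/2)×0.59 = £966.31 + £82.60 = £1,048.91.
Excess = £1,048.91 − £565.04 = £483.87.

Extra cost ≈ £484 per year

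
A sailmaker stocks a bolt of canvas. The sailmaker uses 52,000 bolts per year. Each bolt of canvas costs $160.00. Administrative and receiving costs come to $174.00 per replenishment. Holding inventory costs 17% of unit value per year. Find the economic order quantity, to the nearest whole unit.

Holding cost H = 0.17 × $160.00 = $27.2000 per unit per year.
EOQ = √(2DS / H) = √(2 × 52,000 × 174 / 27.2).
= √(18,096,000 / 27.2) = √665,294.1176 ≈ 815.656.

Q* ≈ 816 bolts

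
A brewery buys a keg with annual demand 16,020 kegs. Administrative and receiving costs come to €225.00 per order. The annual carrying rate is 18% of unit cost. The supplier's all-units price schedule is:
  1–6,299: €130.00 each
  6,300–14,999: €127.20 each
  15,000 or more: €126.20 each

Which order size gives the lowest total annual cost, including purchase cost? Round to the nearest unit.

Q* ≈ 555 kegs

Holding cost per unit per year at price C is H = 0.18·C.
Evaluate total cost at each tier's feasible EOQ or, if the EOQ is below the tier, at the tier's minimum quantity.
EOQ at €130.00 = 555.0 (feasible in tier 1): TC = 16,020×€130.00 + (16,020/555.0)×225 + (555.0/2)×0.18×€130.00 = €2,095,588.09.
EOQ at €127.20 = 561.1 < 6300, so use break Q=6300: TC = 16,020×€127.20 + (16,020/6300.0)×225 + (6300.0/2)×0.18×€127.20 = €2,110,438.54.
EOQ at €126.20 = 563.3 < 15000, so use break Q=15000: TC = 16,020×€126.20 + (16,020/15000.0)×225 + (15000.0/2)×0.18×€126.20 = €2,192,334.30.
Lowest total cost is €2,095,588.09 at Q = 555.0.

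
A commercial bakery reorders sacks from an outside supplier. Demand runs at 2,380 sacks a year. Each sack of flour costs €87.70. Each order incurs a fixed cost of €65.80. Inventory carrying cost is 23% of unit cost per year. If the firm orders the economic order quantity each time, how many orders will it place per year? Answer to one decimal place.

Holding cost H = 0.23 × €87.70 = €20.1710 per unit per year.
The optimal lot size = √(2DS/H) = √(2 × 2,380 × 65.8 / 20.171) ≈ 124.61.
Orders per year = D / Q* = 2,380 / 124.61 ≈ 19.100.

N ≈ 19.1 orders per year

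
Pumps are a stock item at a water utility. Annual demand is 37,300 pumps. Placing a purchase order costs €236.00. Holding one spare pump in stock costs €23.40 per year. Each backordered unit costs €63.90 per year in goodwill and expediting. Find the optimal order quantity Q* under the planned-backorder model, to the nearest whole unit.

Q* ≈ 1,014 pumps

With planned backorders, Q* = √(2DS/H) · √((H+B)/B).
√(2DS/H) = √(2 × 37,300 × 236 / 23.4) = 867.396.
√((H+B)/B) = √((23.4+63.9)/63.9) = 1.1688.
Q* ≈ 1013.851.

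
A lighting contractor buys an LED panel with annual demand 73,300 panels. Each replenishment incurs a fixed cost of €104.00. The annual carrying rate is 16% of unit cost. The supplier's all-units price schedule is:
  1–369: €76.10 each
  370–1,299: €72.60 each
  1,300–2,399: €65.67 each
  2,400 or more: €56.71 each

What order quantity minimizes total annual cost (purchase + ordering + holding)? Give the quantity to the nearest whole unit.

Q* ≈ 2,400 panels

Holding cost per unit per year at price C is H = 0.16·C.
Evaluate total cost at each tier's feasible EOQ or, if the EOQ is below the tier, at the tier's minimum quantity.
Tier 1 (€76.10): EOQ = 1119.0 exceeds tier's upper bound 369, so this tier is dominated.
EOQ at €72.60 = 1145.7 (feasible in tier 2): TC = 73,300×€72.60 + (73,300/1145.7)×104 + (1145.7/2)×0.16×€72.60 = €5,334,887.97.
EOQ at €65.67 = 1204.6 < 1300, so use break Q=1300: TC = 73,300×€65.67 + (73,300/1300.0)×104 + (1300.0/2)×0.16×€65.67 = €4,826,304.68.
EOQ at €56.71 = 1296.3 < 2400, so use break Q=2400: TC = 73,300×€56.71 + (73,300/2400.0)×104 + (2400.0/2)×0.16×€56.71 = €4,170,907.65.
Lowest total cost is €4,170,907.65 at Q = 2400.0.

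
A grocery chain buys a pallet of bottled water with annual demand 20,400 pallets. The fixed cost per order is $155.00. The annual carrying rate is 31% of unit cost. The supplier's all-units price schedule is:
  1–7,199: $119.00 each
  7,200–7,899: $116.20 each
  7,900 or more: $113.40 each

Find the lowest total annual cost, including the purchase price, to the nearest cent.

Holding cost per unit per year at price C is H = 0.31·C.
Evaluate total cost at each tier's feasible EOQ or, if the EOQ is below the tier, at the tier's minimum quantity.
EOQ at $119.00 = 414.0 (feasible in tier 1): TC = 20,400×$119.00 + (20,400/414.0)×155 + (414.0/2)×0.31×$119.00 = $2,442,873.91.
EOQ at $116.20 = 419.0 < 7200, so use break Q=7200: TC = 20,400×$116.20 + (20,400/7200.0)×155 + (7200.0/2)×0.31×$116.20 = $2,500,598.37.
EOQ at $113.40 = 424.1 < 7900, so use break Q=7900: TC = 20,400×$113.40 + (20,400/7900.0)×155 + (7900.0/2)×0.31×$113.40 = $2,452,618.55.
Lowest total cost among the candidates is at Q = 414.0.

TC* ≈ $2,442,873.91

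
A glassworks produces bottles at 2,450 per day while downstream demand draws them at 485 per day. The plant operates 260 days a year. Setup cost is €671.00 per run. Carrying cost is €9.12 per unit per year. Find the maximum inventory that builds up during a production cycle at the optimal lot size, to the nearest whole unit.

I_max ≈ 3,858 bottles

Annual demand D = 485 × 260 = 126,100.
Production build-up factor (1 − d/p) = 1 − 485/2,450 = 0.8020.
Q* = √(2DS / (H(1 − d/p))) = √(2 × 126,100 × 671 / (9.12 × 0.8020)).
= √(169,226,200 / 7.3146) ≈ 4809.923.
Maximum inventory = Q*(1 − d/p) = 4809.923 × 0.8020 ≈ 3857.755.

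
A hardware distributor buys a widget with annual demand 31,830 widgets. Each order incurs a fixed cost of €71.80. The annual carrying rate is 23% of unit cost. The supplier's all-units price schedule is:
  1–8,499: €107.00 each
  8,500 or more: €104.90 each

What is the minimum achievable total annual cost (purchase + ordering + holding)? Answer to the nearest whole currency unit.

Holding cost per unit per year at price C is H = 0.23·C.
For each price level, check whether its EOQ is feasible; otherwise the best quantity at that price is the breakpoint.
EOQ at €107.00 = 431.0 (feasible in tier 1): TC = 31,830×€107.00 + (31,830/431.0)×71.8 + (431.0/2)×0.23×€107.00 = €3,416,415.99.
EOQ at €104.90 = 435.3 < 8500, so use break Q=8500: TC = 31,830×€104.90 + (31,830/8500.0)×71.8 + (8500.0/2)×0.23×€104.90 = €3,441,775.62.
Lowest total cost among the candidates is at Q = 431.0.

TC* ≈ €3,416,416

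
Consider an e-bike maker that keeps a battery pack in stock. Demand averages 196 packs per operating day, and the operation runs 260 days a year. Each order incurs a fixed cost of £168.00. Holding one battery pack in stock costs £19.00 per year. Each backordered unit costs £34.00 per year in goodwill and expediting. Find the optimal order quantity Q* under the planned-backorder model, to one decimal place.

Q* ≈ 1,185.2 packs

Annual demand D = 196 × 260 = 50,960.
With planned backorders, Q* = √(2DS/H) · √((H+B)/B).
√(2DS/H) = √(2 × 50,960 × 168 / 19) = 949.309.
√((H+B)/B) = √((19+34)/34) = 1.2485.
Q* ≈ 1185.239.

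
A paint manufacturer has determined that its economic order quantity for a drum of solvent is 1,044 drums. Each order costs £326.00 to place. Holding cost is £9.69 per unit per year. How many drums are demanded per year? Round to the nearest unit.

Invert the EOQ relation Q*² = 2DS/H.
From Q* = √(2DS/H): D = Q*²H / (2S) = 1,044² × 9.69 / (2 × 326) = 16198.589.

D ≈ 16,199 drums per year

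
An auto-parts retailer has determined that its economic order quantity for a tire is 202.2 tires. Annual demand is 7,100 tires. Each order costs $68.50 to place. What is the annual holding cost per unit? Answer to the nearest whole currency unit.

Squaring Q* = √(2DS/H) gives Q*² = 2DS/H.
From Q* = √(2DS/H): H = 2DS / Q*² = 2 × 7,100 × 68.5 / 202.2² = 23.7912.

H ≈ $24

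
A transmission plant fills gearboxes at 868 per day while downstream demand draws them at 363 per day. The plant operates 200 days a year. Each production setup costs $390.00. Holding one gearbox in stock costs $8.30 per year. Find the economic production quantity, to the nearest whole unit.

Annual demand D = 363 × 200 = 72,600.
Production build-up factor (1 − d/p) = 1 − 363/868 = 0.5818.
Q* = √(2DS / (H(1 − d/p))) = √(2 × 72,600 × 390 / (8.3 × 0.5818)).
= √(56,628,000 / 4.8289) ≈ 3424.449.

Q* ≈ 3,424 gearboxes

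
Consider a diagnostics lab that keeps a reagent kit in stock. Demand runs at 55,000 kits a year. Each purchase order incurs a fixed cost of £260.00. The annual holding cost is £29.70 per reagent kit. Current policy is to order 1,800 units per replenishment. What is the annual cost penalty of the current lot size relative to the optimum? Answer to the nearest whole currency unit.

EOQ = √(2DS/H) = √(2 × 55,000 × 260 / 29.7) ≈ 981.31.
Cost at Q* = (D/Q*)S + (Q*/2)H = √(2DSH) ≈ £29,144.81.
Cost at Q = 1,800: (55,000/1,800)×260 + (1,800/2)×29.7 = £7,944.44 + £26,730.00 = £34,674.44.
Excess = £34,674.44 − £29,144.81 = £5,529.63.

Extra cost ≈ £5,530 per year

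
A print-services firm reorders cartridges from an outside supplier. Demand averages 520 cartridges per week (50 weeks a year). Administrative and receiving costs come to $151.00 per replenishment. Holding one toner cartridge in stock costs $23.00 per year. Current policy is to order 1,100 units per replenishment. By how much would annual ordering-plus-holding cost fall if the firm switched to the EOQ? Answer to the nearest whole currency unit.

Extra cost ≈ $2,780 per year

Annual demand D = 520 × 50 = 26,000.
EOQ = √(2DS/H) = √(2 × 26,000 × 151 / 23) ≈ 584.29.
Cost at Q* = (D/Q*)S + (Q*/2)H = √(2DSH) ≈ $13,438.60.
Cost at Q = 1,100: (26,000/1,100)×151 + (1,100/2)×23 = $3,569.09 + $12,650.00 = $16,219.09.
Excess = $16,219.09 − $13,438.60 = $2,780.49.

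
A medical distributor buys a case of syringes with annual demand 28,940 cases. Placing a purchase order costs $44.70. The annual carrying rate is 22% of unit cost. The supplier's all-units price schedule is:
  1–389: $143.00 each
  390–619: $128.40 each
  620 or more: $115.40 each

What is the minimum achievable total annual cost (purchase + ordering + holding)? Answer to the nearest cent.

TC* ≈ $3,349,632.76

Holding cost per unit per year at price C is H = 0.22·C.
Candidates are each tier's EOQ (if it falls in that tier) and each price-break quantity.
EOQ at $143.00 = 286.8 (feasible in tier 1): TC = 28,940×$143.00 + (28,940/286.8)×44.7 + (286.8/2)×0.22×$143.00 = $4,147,441.89.
EOQ at $128.40 = 302.6 < 390, so use break Q=390: TC = 28,940×$128.40 + (28,940/390.0)×44.7 + (390.0/2)×0.22×$128.40 = $3,724,721.33.
EOQ at $115.40 = 319.2 < 620, so use break Q=620: TC = 28,940×$115.40 + (28,940/620.0)×44.7 + (620.0/2)×0.22×$115.40 = $3,349,632.76.
Lowest total cost among the candidates is at Q = 620.0.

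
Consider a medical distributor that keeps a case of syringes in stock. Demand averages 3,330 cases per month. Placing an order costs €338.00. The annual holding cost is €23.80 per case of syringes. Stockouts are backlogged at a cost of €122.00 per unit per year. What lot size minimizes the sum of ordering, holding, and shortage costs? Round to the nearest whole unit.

Q* ≈ 1,165 cases

Annual demand D = 3,330 × 12 = 39,960.
With planned backorders, Q* = √(2DS/H) · √((H+B)/B).
√(2DS/H) = √(2 × 39,960 × 338 / 23.8) = 1065.363.
√((H+B)/B) = √((23.8+122)/122) = 1.0932.
Q* ≈ 1164.653.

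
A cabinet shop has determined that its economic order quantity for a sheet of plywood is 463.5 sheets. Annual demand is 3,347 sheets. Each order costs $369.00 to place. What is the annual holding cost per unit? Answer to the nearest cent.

The basic EOQ model gives Q* = √(2DS/H); rearrange for the unknown.
From Q* = √(2DS/H): H = 2DS / Q*² = 2 × 3,347 × 369 / 463.5² = 11.4977.

H ≈ $11.50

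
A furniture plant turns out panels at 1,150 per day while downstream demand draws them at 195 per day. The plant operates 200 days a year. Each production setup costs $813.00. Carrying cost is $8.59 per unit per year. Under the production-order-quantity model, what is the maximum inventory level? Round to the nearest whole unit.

I_max ≈ 2,476 panels

Annual demand D = 195 × 200 = 39,000.
Production build-up factor (1 − d/p) = 1 − 195/1,150 = 0.8304.
Q* = √(2DS / (H(1 − d/p))) = √(2 × 39,000 × 813 / (8.59 × 0.8304)).
= √(63,414,000 / 7.1334) ≈ 2981.558.
Maximum inventory = Q*(1 − d/p) = 2981.558 × 0.8304 ≈ 2475.989.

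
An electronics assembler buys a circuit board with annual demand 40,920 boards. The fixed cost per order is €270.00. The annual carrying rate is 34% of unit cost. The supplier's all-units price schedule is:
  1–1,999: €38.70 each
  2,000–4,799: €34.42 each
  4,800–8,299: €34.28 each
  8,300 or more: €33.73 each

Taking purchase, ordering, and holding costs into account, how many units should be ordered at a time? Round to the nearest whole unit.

Q* ≈ 2,000 boards

Holding cost per unit per year at price C is H = 0.34·C.
Evaluate total cost at each tier's feasible EOQ or, if the EOQ is below the tier, at the tier's minimum quantity.
EOQ at €38.70 = 1295.9 (feasible in tier 1): TC = 40,920×€38.70 + (40,920/1295.9)×270 + (1295.9/2)×0.34×€38.70 = €1,600,655.38.
EOQ at €34.42 = 1374.1 < 2000, so use break Q=2000: TC = 40,920×€34.42 + (40,920/2000.0)×270 + (2000.0/2)×0.34×€34.42 = €1,425,693.40.
EOQ at €34.28 = 1376.9 < 4800, so use break Q=4800: TC = 40,920×€34.28 + (40,920/4800.0)×270 + (4800.0/2)×0.34×€34.28 = €1,433,011.83.
EOQ at €33.73 = 1388.1 < 8300, so use break Q=8300: TC = 40,920×€33.73 + (40,920/8300.0)×270 + (8300.0/2)×0.34×€33.73 = €1,429,155.76.
Lowest total cost is €1,425,693.40 at Q = 2000.0.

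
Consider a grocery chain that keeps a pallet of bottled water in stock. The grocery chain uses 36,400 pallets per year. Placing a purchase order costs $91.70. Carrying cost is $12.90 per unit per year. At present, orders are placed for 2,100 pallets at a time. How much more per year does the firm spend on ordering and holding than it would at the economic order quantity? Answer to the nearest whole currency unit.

Extra cost ≈ $5,855 per year

EOQ = √(2DS/H) = √(2 × 36,400 × 91.7 / 12.9) ≈ 719.38.
Cost at Q* = (D/Q*)S + (Q*/2)H = √(2DSH) ≈ $9,279.94.
Cost at Q = 2,100: (36,400/2,100)×91.7 + (2,100/2)×12.9 = $1,589.47 + $13,545.00 = $15,134.47.
Excess = $15,134.47 − $9,279.94 = $5,854.53.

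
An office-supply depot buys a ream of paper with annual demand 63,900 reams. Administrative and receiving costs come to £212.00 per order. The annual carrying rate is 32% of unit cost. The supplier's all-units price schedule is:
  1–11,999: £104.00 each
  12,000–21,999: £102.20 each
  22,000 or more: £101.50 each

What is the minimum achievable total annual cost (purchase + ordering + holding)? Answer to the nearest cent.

Holding cost per unit per year at price C is H = 0.32·C.
For each price level, check whether its EOQ is feasible; otherwise the best quantity at that price is the breakpoint.
EOQ at £104.00 = 902.3 (feasible in tier 1): TC = 63,900×£104.00 + (63,900/902.3)×212 + (902.3/2)×0.32×£104.00 = £6,675,627.90.
EOQ at £102.20 = 910.2 < 12000, so use break Q=12000: TC = 63,900×£102.20 + (63,900/12000.0)×212 + (12000.0/2)×0.32×£102.20 = £6,727,932.90.
EOQ at £101.50 = 913.3 < 22000, so use break Q=22000: TC = 63,900×£101.50 + (63,900/22000.0)×212 + (22000.0/2)×0.32×£101.50 = £6,843,745.76.
Lowest total cost among the candidates is at Q = 902.3.

TC* ≈ £6,675,627.90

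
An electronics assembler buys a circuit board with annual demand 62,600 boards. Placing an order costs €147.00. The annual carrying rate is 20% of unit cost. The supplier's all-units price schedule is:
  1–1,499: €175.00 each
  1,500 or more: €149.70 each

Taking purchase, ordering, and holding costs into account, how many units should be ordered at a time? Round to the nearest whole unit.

Holding cost per unit per year at price C is H = 0.20·C.
Evaluate total cost at each tier's feasible EOQ or, if the EOQ is below the tier, at the tier's minimum quantity.
EOQ at €175.00 = 725.1 (feasible in tier 1): TC = 62,600×€175.00 + (62,600/725.1)×147 + (725.1/2)×0.20×€175.00 = €10,980,380.19.
EOQ at €149.70 = 784.0 < 1500, so use break Q=1500: TC = 62,600×€149.70 + (62,600/1500.0)×147 + (1500.0/2)×0.20×€149.70 = €9,399,809.80.
Lowest total cost is €9,399,809.80 at Q = 1500.0.

Q* ≈ 1,500 boards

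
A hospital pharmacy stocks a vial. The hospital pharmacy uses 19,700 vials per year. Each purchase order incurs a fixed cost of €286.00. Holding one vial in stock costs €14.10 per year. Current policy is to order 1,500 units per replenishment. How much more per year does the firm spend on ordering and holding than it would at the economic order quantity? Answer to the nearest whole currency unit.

Extra cost ≈ €1,726 per year

EOQ = √(2DS/H) = √(2 × 19,700 × 286 / 14.1) ≈ 893.97.
Cost at Q* = (D/Q*)S + (Q*/2)H = √(2DSH) ≈ €12,604.94.
Cost at Q = 1,500: (19,700/1,500)×286 + (1,500/2)×14.1 = €3,756.13 + €10,575.00 = €14,331.13.
Excess = €14,331.13 − €12,604.94 = €1,726.20.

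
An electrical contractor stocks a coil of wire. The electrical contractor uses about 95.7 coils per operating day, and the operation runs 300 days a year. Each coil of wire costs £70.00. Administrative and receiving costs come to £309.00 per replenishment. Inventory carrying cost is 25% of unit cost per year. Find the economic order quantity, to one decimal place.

Q* ≈ 1,006.9 coils

Annual demand D = 95.7 × 300 = 28,710.
Holding cost H = 0.25 × £70.00 = £17.5000 per unit per year.
EOQ = √(2DS / H) = √(2 × 28,710 × 309 / 17.5).
= √(17,742,780 / 17.5) = √1,013,873.1429 ≈ 1006.913.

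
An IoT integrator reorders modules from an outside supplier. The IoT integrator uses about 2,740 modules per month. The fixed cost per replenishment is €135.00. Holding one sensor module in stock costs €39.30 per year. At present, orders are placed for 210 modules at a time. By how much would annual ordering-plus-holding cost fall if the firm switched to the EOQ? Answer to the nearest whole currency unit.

Annual demand D = 2,740 × 12 = 32,880.
EOQ = √(2DS/H) = √(2 × 32,880 × 135 / 39.3) ≈ 475.28.
Cost at Q* = (D/Q*)S + (Q*/2)H = √(2DSH) ≈ €18,678.59.
Cost at Q = 210: (32,880/210)×135 + (210/2)×39.3 = €21,137.14 + €4,126.50 = €25,263.64.
Excess = €25,263.64 − €18,678.59 = €6,585.05.

Extra cost ≈ €6,585 per year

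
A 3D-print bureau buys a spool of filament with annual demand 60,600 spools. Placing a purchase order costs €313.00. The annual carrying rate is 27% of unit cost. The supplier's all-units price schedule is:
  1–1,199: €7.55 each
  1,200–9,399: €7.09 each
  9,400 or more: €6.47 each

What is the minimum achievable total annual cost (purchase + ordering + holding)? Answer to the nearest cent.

Holding cost per unit per year at price C is H = 0.27·C.
Evaluate total cost at each tier's feasible EOQ or, if the EOQ is below the tier, at the tier's minimum quantity.
Tier 1 (€7.55): EOQ = 4313.9 exceeds tier's upper bound 1199, so this tier is dominated.
EOQ at €7.09 = 4451.6 (feasible in tier 2): TC = 60,600×€7.09 + (60,600/4451.6)×313 + (4451.6/2)×0.27×€7.09 = €438,175.74.
EOQ at €6.47 = 4660.0 < 9400, so use break Q=9400: TC = 60,600×€6.47 + (60,600/9400.0)×313 + (9400.0/2)×0.27×€6.47 = €402,310.28.
Lowest total cost among the candidates is at Q = 9400.0.

TC* ≈ €402,310.28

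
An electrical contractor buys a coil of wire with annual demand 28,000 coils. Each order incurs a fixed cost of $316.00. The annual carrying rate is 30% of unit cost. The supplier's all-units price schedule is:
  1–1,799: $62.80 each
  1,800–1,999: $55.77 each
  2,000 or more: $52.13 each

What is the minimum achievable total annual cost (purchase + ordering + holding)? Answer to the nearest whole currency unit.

TC* ≈ $1,479,703

Holding cost per unit per year at price C is H = 0.30·C.
Candidates are each tier's EOQ (if it falls in that tier) and each price-break quantity.
EOQ at $62.80 = 969.2 (feasible in tier 1): TC = 28,000×$62.80 + (28,000/969.2)×316 + (969.2/2)×0.30×$62.80 = $1,776,659.04.
EOQ at $55.77 = 1028.4 < 1800, so use break Q=1800: TC = 28,000×$55.77 + (28,000/1800.0)×316 + (1800.0/2)×0.30×$55.77 = $1,581,533.46.
EOQ at $52.13 = 1063.7 < 2000, so use break Q=2000: TC = 28,000×$52.13 + (28,000/2000.0)×316 + (2000.0/2)×0.30×$52.13 = $1,479,703.00.
Lowest total cost among the candidates is at Q = 2000.0.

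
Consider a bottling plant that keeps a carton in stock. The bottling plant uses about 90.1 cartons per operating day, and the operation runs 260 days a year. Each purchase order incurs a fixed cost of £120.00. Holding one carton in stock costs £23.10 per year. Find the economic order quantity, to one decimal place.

Q* ≈ 493.3 cartons

Annual demand D = 90.1 × 260 = 23,426.
EOQ = √(2DS / H) = √(2 × 23,426 × 120 / 23.1).
= √(5,622,240 / 23.1) = √243,387.013 ≈ 493.343.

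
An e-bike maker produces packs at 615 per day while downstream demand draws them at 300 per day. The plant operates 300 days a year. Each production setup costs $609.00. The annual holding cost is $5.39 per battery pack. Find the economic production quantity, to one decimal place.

Annual demand D = 300 × 300 = 90,000.
Production build-up factor (1 − d/p) = 1 − 300/615 = 0.5122.
Q* = √(2DS / (H(1 − d/p))) = √(2 × 90,000 × 609 / (5.39 × 0.5122)).
= √(109,620,000 / 2.7607) ≈ 6301.338.

Q* ≈ 6,301.3 packs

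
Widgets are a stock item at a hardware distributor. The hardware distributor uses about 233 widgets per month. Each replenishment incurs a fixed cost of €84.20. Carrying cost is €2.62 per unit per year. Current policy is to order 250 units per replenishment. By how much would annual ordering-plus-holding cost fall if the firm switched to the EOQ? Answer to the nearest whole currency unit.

Annual demand D = 233 × 12 = 2,796.
EOQ = √(2DS/H) = √(2 × 2,796 × 84.2 / 2.62) ≈ 423.92.
Cost at Q* = (D/Q*)S + (Q*/2)H = √(2DSH) ≈ €1,110.68.
Cost at Q = 250: (2,796/250)×84.2 + (250/2)×2.62 = €941.69 + €327.50 = €1,269.19.
Excess = €1,269.19 − €1,110.68 = €158.51.

Extra cost ≈ €159 per year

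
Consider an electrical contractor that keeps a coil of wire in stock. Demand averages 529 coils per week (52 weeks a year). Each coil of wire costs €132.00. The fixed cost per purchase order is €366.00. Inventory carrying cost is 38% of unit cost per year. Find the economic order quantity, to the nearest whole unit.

Q* ≈ 634 coils

Annual demand D = 529 × 52 = 27,508.
Holding cost H = 0.38 × €132.00 = €50.1600 per unit per year.
EOQ = √(2DS / H) = √(2 × 27,508 × 366 / 50.16).
= √(20,135,856 / 50.16) = √401,432.5359 ≈ 633.587.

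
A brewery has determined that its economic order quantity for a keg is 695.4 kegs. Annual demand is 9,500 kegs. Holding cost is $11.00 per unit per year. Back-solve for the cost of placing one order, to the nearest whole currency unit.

S ≈ $280

The basic EOQ model gives Q* = √(2DS/H); rearrange for the unknown.
From Q* = √(2DS/H): S = Q*²H / (2D) = 695.4² × 11 / (2 × 9,500) = 279.9680.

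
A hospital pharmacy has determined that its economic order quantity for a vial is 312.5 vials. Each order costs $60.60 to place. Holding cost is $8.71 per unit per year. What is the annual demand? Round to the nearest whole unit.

D ≈ 7,018 vials per year

The basic EOQ model gives Q* = √(2DS/H); rearrange for the unknown.
From Q* = √(2DS/H): D = Q*²H / (2S) = 312.5² × 8.71 / (2 × 60.6) = 7018.036.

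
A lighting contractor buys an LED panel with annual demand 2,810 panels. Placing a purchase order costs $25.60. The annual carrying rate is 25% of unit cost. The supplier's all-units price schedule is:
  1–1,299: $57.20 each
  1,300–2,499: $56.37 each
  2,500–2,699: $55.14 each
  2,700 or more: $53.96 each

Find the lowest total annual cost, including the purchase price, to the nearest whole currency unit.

Holding cost per unit per year at price C is H = 0.25·C.
For each price level, check whether its EOQ is feasible; otherwise the best quantity at that price is the breakpoint.
EOQ at $57.20 = 100.3 (feasible in tier 1): TC = 2,810×$57.20 + (2,810/100.3)×25.6 + (100.3/2)×0.25×$57.20 = $162,166.35.
EOQ at $56.37 = 101.0 < 1300, so use break Q=1300: TC = 2,810×$56.37 + (2,810/1300.0)×25.6 + (1300.0/2)×0.25×$56.37 = $167,615.16.
EOQ at $55.14 = 102.2 < 2500, so use break Q=2500: TC = 2,810×$55.14 + (2,810/2500.0)×25.6 + (2500.0/2)×0.25×$55.14 = $172,203.42.
EOQ at $53.96 = 103.3 < 2700, so use break Q=2700: TC = 2,810×$53.96 + (2,810/2700.0)×25.6 + (2700.0/2)×0.25×$53.96 = $169,865.74.
Lowest total cost among the candidates is at Q = 100.3.

TC* ≈ $162,166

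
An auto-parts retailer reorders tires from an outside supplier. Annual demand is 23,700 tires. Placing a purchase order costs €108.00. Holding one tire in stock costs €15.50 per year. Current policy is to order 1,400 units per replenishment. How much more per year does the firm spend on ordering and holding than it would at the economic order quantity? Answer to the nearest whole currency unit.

EOQ = √(2DS/H) = √(2 × 23,700 × 108 / 15.5) ≈ 574.69.
Cost at Q* = (D/Q*)S + (Q*/2)H = √(2DSH) ≈ €8,907.73.
Cost at Q = 1,400: (23,700/1,400)×108 + (1,400/2)×15.5 = €1,828.29 + €10,850.00 = €12,678.29.
Excess = €12,678.29 − €8,907.73 = €3,770.56.

Extra cost ≈ €3,771 per year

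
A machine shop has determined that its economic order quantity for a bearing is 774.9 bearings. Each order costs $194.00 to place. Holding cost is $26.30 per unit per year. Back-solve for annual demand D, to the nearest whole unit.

Squaring Q* = √(2DS/H) gives Q*² = 2DS/H.
From Q* = √(2DS/H): D = Q*²H / (2S) = 774.9² × 26.3 / (2 × 194) = 40701.962.

D ≈ 40,702 bearings per year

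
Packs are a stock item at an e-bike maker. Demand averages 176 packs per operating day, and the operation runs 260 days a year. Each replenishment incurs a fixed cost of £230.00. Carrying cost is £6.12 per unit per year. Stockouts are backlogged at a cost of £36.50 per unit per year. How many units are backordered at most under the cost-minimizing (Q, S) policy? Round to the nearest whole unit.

S* ≈ 288 packs

Annual demand D = 176 × 260 = 45,760.
With planned backorders, Q* = √(2DS/H) · √((H+B)/B).
√(2DS/H) = √(2 × 45,760 × 230 / 6.12) = 1854.583.
√((H+B)/B) = √((6.12+36.5)/36.5) = 1.0806.
Q* ≈ 2004.041.
S* = Q* · H/(H+B) = 2004.041 × 6.12/42.62 ≈ 287.769.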